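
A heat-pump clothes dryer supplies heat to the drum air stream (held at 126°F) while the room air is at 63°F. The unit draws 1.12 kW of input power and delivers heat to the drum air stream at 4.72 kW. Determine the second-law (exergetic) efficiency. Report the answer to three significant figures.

0.453

COP_actual = Q̇_H/Ẇ = 4.720/1.120 = 4.214.
In absolute terms T_C = 290.37 K and T_H = 325.37 K, so ΔT = 35.00 K.
COP_Carnot = T_H/ΔT = 325.37/35.00 = 9.296.
η_II = COP_actual/COP_Carnot = 4.214/9.296 = 0.4533.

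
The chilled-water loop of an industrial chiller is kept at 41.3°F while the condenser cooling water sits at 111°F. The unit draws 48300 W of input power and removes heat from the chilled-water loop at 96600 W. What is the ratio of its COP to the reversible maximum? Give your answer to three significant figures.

0.278

COP_actual = Q̇_C/Ẇ = 96600/48300 = 2.000.
In absolute terms T_C = 278.32 K and T_H = 317.04 K, so ΔT = 38.72 K.
COP_Carnot = T_C/ΔT = 278.32/38.72 = 7.188.
η_II = COP_actual/COP_Carnot = 2.000/7.188 = 0.2783.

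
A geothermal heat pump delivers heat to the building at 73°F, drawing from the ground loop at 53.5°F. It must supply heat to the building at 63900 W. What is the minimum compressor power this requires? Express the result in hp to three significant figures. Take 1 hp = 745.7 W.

3.14 hp

In absolute terms T_C = 285.09 K and T_H = 295.93 K, so ΔT = 10.83 K.
COP_Carnot = T_H/ΔT = 295.93/10.83 = 27.32.
Ẇ_min = Q̇/COP_Carnot = 63900/27.32 = 2339 W = 3.137 hp.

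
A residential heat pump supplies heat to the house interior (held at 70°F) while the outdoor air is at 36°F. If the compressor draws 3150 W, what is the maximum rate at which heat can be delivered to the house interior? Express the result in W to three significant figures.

49100 W

In absolute terms T_C = 275.37 K and T_H = 294.26 K, so ΔT = 18.89 K.
COP_Carnot = T_H/ΔT = 294.26/18.89 = 15.58.
Q̇_max = COP_Carnot × Ẇ = 15.58 × 3150 W = 49070 W.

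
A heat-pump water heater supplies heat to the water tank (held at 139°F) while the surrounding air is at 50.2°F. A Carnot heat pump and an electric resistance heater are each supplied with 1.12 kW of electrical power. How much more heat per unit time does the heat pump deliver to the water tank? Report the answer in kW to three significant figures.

6.43 kW

In absolute terms T_C = 283.26 K and T_H = 332.59 K, so ΔT = 49.33 K.
COP_Carnot = T_H/ΔT = 332.59/49.33 = 6.742.
The heat pump delivers Q̇_H = COP × Ẇ = 7.551 kW; the resistance heater delivers Ẇ = 1.120 kW.
Extra = (COP − 1)·Ẇ = 6.431 kW.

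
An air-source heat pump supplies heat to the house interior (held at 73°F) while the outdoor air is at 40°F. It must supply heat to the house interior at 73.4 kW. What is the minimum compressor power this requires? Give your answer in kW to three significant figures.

In absolute terms T_C = 277.59 K and T_H = 295.93 K, so ΔT = 18.33 K.
COP_Carnot = T_H/ΔT = 295.93/18.33 = 16.14.
Ẇ_min = Q̇/COP_Carnot = 73.40/16.14 = 4.547 kW.

4.55 kW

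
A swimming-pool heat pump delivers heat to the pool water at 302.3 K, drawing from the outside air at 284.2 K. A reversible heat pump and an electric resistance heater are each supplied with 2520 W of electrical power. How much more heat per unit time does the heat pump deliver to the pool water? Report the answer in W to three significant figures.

39600 W

The reservoir spacing is ΔT = 302.3 − 284.2 = 18.10 K.
COP_Carnot = T_H/ΔT = 302.30/18.10 = 16.70.
The heat pump delivers Q̇_H = COP × Ẇ = 42090 W; the resistance heater delivers Ẇ = 2520 W.
Extra = (COP − 1)·Ẇ = 39570 W.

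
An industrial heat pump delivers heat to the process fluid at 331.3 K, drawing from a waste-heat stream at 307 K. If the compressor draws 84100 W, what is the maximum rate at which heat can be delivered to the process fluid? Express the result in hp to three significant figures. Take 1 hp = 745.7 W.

The reservoir spacing is ΔT = 331.3 − 307 = 24.30 K.
COP_Carnot = T_H/ΔT = 331.30/24.30 = 13.63.
Q̇_max = COP_Carnot × Ẇ = 13.63 × 84100 W = 1147000 W = 1538 hp.

1540 hp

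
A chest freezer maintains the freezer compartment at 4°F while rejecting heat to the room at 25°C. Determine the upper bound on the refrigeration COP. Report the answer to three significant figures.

In absolute terms T_C = 257.59 K and T_H = 298.15 K, so ΔT = 40.56 K.
For a reversible cycle, COP_Carnot = T_C/ΔT = 257.59/40.56 = 6.352.

6.35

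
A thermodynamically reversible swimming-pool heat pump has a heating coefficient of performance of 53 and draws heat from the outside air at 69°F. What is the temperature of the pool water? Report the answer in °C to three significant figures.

COP_HP = T_H/(T_H − T_C) rearranges to T_H = COP·T_C/(COP − 1).
With T_C = 293.71 K, T_H = 53 × 293.71/52.00 = 299.35 K.
Converting, 299.35 K = 26.20°C.

26.2 °C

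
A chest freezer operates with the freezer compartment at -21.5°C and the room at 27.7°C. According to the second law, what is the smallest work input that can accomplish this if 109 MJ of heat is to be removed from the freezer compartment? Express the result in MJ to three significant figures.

21.3 MJ

In absolute terms T_C = 251.65 K and T_H = 300.85 K, so ΔT = 49.20 K.
The reversible limit is COP_R = T_C/ΔT = 5.115, so W_min = Q_C/COP = Q_C·ΔT/T_C.
W_min = 109.0 × 49.20/251.65 = 21.31 MJ.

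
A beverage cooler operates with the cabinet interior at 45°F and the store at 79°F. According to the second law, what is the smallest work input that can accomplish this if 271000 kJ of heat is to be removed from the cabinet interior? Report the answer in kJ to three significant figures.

18300 kJ

In absolute terms T_C = 280.37 K and T_H = 299.26 K, so ΔT = 18.89 K.
The reversible limit is COP_R = T_C/ΔT = 14.84, so W_min = Q_C/COP = Q_C·ΔT/T_C.
W_min = 271000 × 18.89/280.37 = 18260 kJ.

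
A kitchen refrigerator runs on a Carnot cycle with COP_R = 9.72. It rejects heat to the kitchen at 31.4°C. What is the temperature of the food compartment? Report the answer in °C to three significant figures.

2.99 °C

For a Carnot refrigerator COP_R = T_C/(T_H − T_C), so T_C = COP·T_H/(1 + COP).
With T_H = 304.55 K, T_C = 9.72 × 304.55/10.72 = 276.14 K.
Converting, 276.14 K = 2.99°C.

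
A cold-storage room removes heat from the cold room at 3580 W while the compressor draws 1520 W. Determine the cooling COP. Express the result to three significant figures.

2.36

The first law gives Q̇_H = Q̇_C + Ẇ, so the three rates are Q̇_C = 3580, Q̇_H = 5100, Ẇ = 1520 W.
COP_R = Q̇_C/Ẇ = 3580/1520 = 2.355.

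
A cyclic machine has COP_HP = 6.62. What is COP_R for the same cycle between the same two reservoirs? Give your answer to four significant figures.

5.620

Since Q_H = Q_C + W for any cycle, COP_R = Q_C/W = Q_H/W − 1.
COP_R = 6.62 − 1 = 5.62.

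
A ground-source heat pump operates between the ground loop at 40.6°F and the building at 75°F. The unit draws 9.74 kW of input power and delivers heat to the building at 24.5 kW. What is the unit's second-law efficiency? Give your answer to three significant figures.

COP_actual = Q̇_H/Ẇ = 24.50/9.740 = 2.515.
In absolute terms T_C = 277.93 K and T_H = 297.04 K, so ΔT = 19.11 K.
COP_Carnot = T_H/ΔT = 297.04/19.11 = 15.54.
η_II = COP_actual/COP_Carnot = 2.515/15.54 = 0.1618.

0.162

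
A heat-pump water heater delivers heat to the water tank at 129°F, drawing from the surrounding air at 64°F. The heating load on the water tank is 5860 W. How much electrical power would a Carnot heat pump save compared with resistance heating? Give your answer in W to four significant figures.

In absolute terms T_C = 290.93 K and T_H = 327.04 K, so ΔT = 36.11 K.
COP_Carnot = T_H/ΔT = 327.04/36.11 = 9.056.
Resistance heating needs Ẇ_res = Q̇_H = 5860 W; the reversible heat pump needs only Ẇ_hp = Q̇_H/COP = 647.1 W.
Saving = 5860 − 647.1 = 5213 W.

5213 W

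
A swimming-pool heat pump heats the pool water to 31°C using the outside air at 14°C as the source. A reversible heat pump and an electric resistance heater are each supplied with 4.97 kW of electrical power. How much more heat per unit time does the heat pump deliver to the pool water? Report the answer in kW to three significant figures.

83.9 kW

In absolute terms T_C = 287.15 K and T_H = 304.15 K, so ΔT = 17.00 K.
COP_Carnot = T_H/ΔT = 304.15/17.00 = 17.89.
The heat pump delivers Q̇_H = COP × Ẇ = 88.92 kW; the resistance heater delivers Ẇ = 4.970 kW.
Extra = (COP − 1)·Ẇ = 83.95 kW.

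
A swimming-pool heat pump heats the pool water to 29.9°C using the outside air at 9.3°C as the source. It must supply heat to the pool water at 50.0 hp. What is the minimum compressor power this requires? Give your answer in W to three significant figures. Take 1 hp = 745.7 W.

In absolute terms T_C = 282.45 K and T_H = 303.05 K, so ΔT = 20.60 K.
COP_Carnot = T_H/ΔT = 303.05/20.60 = 14.71.
Ẇ_min = Q̇/COP_Carnot = 50.00/14.71 = 3.399 hp = 2534 W.

2530 W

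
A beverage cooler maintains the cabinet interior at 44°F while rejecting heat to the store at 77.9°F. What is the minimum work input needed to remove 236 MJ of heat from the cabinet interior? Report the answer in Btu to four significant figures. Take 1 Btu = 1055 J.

In absolute terms T_C = 279.82 K and T_H = 298.65 K, so ΔT = 18.83 K.
The reversible limit is COP_R = T_C/ΔT = 14.86, so W_min = Q_C/COP = Q_C·ΔT/T_C.
W_min = 236.0 × 18.83/279.82 = 15.88 MJ = 15060 Btu.

15060 Btu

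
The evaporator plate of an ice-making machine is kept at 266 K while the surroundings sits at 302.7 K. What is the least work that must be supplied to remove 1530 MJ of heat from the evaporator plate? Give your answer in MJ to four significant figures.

The reservoir spacing is ΔT = 302.7 − 266 = 36.70 K.
The reversible limit is COP_R = T_C/ΔT = 7.248, so W_min = Q_C/COP = Q_C·ΔT/T_C.
W_min = 1530 × 36.70/266.00 = 211.1 MJ.

211.1 MJ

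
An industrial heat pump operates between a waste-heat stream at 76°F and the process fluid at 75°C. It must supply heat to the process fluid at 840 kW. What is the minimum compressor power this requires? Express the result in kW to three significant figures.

122 kW

In absolute terms T_C = 297.59 K and T_H = 348.15 K, so ΔT = 50.56 K.
COP_Carnot = T_H/ΔT = 348.15/50.56 = 6.886.
Ẇ_min = Q̇/COP_Carnot = 840.0/6.886 = 122.0 kW.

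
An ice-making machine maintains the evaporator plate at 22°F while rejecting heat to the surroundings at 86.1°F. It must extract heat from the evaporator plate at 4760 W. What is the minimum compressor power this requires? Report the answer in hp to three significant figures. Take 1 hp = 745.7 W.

In absolute terms T_C = 267.59 K and T_H = 303.21 K, so ΔT = 35.61 K.
COP_Carnot = T_C/ΔT = 267.59/35.61 = 7.514.
Ẇ_min = Q̇/COP_Carnot = 4760/7.514 = 633.5 W = 0.8495 hp.

0.849 hp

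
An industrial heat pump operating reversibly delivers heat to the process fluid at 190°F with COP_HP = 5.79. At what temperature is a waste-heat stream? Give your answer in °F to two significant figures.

COP_HP = T_H/(T_H − T_C) gives T_H − T_C = T_H/COP.
With T_H = 360.93 K, T_C = 360.93 × (1 − 1/5.79) = 298.59 K.
Converting, 298.59 K = 77.79°F.

78 °F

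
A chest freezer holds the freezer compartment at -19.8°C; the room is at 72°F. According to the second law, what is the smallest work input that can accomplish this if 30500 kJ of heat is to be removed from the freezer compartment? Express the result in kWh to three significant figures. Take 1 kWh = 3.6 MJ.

1.41 kWh

In absolute terms T_C = 253.35 K and T_H = 295.37 K, so ΔT = 42.02 K.
The reversible limit is COP_R = T_C/ΔT = 6.029, so W_min = Q_C/COP = Q_C·ΔT/T_C.
W_min = 30500 × 42.02/253.35 = 5059 kJ = 1.405 kWh.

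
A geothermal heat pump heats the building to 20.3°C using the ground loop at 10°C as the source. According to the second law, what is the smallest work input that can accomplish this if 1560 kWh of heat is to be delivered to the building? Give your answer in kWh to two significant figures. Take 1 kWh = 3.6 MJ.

55 kWh

In absolute terms T_C = 283.15 K and T_H = 293.45 K, so ΔT = 10.30 K.
The reversible limit is COP_HP = T_H/ΔT = 28.49, so W_min = Q_H/COP = Q_H·ΔT/T_H.
W_min = 1560 × 10.30/293.45 = 54.76 kWh.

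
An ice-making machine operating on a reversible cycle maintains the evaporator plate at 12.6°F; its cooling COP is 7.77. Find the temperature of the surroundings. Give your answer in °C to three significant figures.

23.0 °C

COP_R = T_C/(T_H − T_C) gives T_H − T_C = T_C/COP.
With T_C = 262.37 K, T_H = 262.37 × (1 + 1/7.77) = 296.14 K.
Converting, 296.14 K = 22.99°C.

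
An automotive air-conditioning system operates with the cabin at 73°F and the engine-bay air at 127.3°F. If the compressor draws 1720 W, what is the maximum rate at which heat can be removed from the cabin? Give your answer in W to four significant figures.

16870 W

In absolute terms T_C = 295.93 K and T_H = 326.09 K, so ΔT = 30.17 K.
COP_Carnot = T_C/ΔT = 295.93/30.17 = 9.810.
Q̇_max = COP_Carnot × Ẇ = 9.810 × 1720 W = 16870 W.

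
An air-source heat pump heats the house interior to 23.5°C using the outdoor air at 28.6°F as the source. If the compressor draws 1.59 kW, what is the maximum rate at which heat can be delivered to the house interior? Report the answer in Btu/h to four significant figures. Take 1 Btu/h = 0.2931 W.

In absolute terms T_C = 271.26 K and T_H = 296.65 K, so ΔT = 25.39 K.
COP_Carnot = T_H/ΔT = 296.65/25.39 = 11.68.
Q̇_max = COP_Carnot × Ẇ = 11.68 × 1.590 kW = 18.58 kW = 63380 Btu/h.

63380 Btu/h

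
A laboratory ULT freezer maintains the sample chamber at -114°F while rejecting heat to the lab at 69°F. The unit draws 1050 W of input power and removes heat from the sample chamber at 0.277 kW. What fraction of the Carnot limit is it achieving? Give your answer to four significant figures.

0.1397

Converting, Q̇_C = 0.2770 kW = 277.0 W, so COP_actual = Q̇_C/Ẇ = 277.0/1050 = 0.2638.
In absolute terms T_C = 192.04 K and T_H = 293.71 K, so ΔT = 101.7 K.
COP_Carnot = T_C/ΔT = 192.04/101.7 = 1.889.
η_II = COP_actual/COP_Carnot = 0.2638/1.889 = 0.1397.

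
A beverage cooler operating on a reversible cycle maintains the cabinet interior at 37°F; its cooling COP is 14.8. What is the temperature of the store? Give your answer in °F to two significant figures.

COP_R = T_C/(T_H − T_C) gives T_H − T_C = T_C/COP.
With T_C = 275.93 K, T_H = 275.93 × (1 + 1/14.8) = 294.57 K.
Converting, 294.57 K = 70.56°F.

71 °F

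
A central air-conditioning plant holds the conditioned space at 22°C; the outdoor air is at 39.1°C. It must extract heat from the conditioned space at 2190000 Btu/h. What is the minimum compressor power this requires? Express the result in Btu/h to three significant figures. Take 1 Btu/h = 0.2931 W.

127000 Btu/h

In absolute terms T_C = 295.15 K and T_H = 312.25 K, so ΔT = 17.10 K.
COP_Carnot = T_C/ΔT = 295.15/17.10 = 17.26.
Ẇ_min = Q̇/COP_Carnot = 2190000/17.26 = 126900 Btu/h.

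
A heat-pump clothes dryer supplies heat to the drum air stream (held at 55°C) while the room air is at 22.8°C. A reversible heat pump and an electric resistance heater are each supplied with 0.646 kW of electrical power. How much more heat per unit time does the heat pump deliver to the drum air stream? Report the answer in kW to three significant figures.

5.94 kW

In absolute terms T_C = 295.95 K and T_H = 328.15 K, so ΔT = 32.20 K.
COP_Carnot = T_H/ΔT = 328.15/32.20 = 10.19.
The heat pump delivers Q̇_H = COP × Ẇ = 6.583 kW; the resistance heater delivers Ẇ = 0.6460 kW.
Extra = (COP − 1)·Ẇ = 5.937 kW.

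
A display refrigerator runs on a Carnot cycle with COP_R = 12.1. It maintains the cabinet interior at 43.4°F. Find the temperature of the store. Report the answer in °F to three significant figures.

85.0 °F

COP_R = T_C/(T_H − T_C) gives T_H − T_C = T_C/COP.
With T_C = 279.48 K, T_H = 279.48 × (1 + 1/12.1) = 302.58 K.
Converting, 302.58 K = 84.98°F.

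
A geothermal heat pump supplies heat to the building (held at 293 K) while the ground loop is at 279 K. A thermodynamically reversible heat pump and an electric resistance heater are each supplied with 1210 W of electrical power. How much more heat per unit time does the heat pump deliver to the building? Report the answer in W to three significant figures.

24100 W

The reservoir spacing is ΔT = 293 − 279 = 14.00 K.
COP_Carnot = T_H/ΔT = 293.00/14.00 = 20.93.
The heat pump delivers Q̇_H = COP × Ẇ = 25320 W; the resistance heater delivers Ẇ = 1210 W.
Extra = (COP − 1)·Ẇ = 24110 W.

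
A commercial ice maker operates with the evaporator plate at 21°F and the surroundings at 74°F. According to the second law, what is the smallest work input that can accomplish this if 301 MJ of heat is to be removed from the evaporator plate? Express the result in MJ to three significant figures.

33.2 MJ

In absolute terms T_C = 267.04 K and T_H = 296.48 K, so ΔT = 29.44 K.
The reversible limit is COP_R = T_C/ΔT = 9.069, so W_min = Q_C/COP = Q_C·ΔT/T_C.
W_min = 301.0 × 29.44/267.04 = 33.19 MJ.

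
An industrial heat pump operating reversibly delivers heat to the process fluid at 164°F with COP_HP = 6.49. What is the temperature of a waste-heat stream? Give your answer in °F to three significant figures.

67.9 °F

COP_HP = T_H/(T_H − T_C) gives T_H − T_C = T_H/COP.
With T_H = 346.48 K, T_C = 346.48 × (1 − 1/6.49) = 293.10 K.
Converting, 293.10 K = 67.90°F.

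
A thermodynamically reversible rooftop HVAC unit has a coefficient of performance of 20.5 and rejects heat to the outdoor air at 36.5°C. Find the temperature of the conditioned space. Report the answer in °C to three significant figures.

22.1 °C

For a Carnot refrigerator COP_R = T_C/(T_H − T_C), so T_C = COP·T_H/(1 + COP).
With T_H = 309.65 K, T_C = 20.5 × 309.65/21.50 = 295.25 K.
Converting, 295.25 K = 22.10°C.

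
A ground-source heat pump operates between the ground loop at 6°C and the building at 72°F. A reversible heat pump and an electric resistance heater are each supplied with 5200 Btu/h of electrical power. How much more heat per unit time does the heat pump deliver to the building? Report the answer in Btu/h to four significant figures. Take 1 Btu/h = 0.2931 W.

89480 Btu/h

In absolute terms T_C = 279.15 K and T_H = 295.37 K, so ΔT = 16.22 K.
COP_Carnot = T_H/ΔT = 295.37/16.22 = 18.21.
The heat pump delivers Q̇_H = COP × Ẇ = 94680 Btu/h; the resistance heater delivers Ẇ = 5200 Btu/h.
Extra = (COP − 1)·Ẇ = 89480 Btu/h.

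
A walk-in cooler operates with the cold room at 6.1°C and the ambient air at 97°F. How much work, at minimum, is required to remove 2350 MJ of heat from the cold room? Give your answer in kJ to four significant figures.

252600 kJ

In absolute terms T_C = 279.25 K and T_H = 309.26 K, so ΔT = 30.01 K.
The reversible limit is COP_R = T_C/ΔT = 9.305, so W_min = Q_C/COP = Q_C·ΔT/T_C.
W_min = 2350 × 30.01/279.25 = 252.6 MJ = 252600 kJ.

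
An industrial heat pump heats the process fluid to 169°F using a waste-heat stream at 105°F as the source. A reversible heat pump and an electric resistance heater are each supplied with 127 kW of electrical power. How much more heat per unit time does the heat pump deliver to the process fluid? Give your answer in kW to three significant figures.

1120 kW

In absolute terms T_C = 313.71 K and T_H = 349.26 K, so ΔT = 35.56 K.
COP_Carnot = T_H/ΔT = 349.26/35.56 = 9.823.
The heat pump delivers Q̇_H = COP × Ẇ = 1248 kW; the resistance heater delivers Ẇ = 127.0 kW.
Extra = (COP − 1)·Ẇ = 1121 kW.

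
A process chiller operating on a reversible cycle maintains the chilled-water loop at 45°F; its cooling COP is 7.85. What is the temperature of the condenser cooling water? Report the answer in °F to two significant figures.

110 °F

COP_R = T_C/(T_H − T_C) gives T_H − T_C = T_C/COP.
With T_C = 280.37 K, T_H = 280.37 × (1 + 1/7.85) = 316.09 K.
Converting, 316.09 K = 109.29°F.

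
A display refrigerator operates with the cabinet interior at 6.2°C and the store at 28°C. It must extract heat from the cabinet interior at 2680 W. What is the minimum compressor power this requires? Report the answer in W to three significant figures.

209 W

In absolute terms T_C = 279.35 K and T_H = 301.15 K, so ΔT = 21.80 K.
COP_Carnot = T_C/ΔT = 279.35/21.80 = 12.81.
Ẇ_min = Q̇/COP_Carnot = 2680/12.81 = 209.1 W.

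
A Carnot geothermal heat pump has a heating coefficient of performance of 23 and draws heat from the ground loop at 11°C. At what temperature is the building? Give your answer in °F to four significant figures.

75.05 °F

COP_HP = T_H/(T_H − T_C) rearranges to T_H = COP·T_C/(COP − 1).
With T_C = 284.15 K, T_H = 23 × 284.15/22.00 = 297.07 K.
Converting, 297.07 K = 75.05°F.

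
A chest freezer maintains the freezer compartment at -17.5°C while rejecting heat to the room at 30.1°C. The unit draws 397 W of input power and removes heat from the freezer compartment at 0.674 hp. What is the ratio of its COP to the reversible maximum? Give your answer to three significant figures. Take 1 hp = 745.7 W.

Converting, Q̇_C = 0.6740 hp = 502.6 W, so COP_actual = Q̇_C/Ẇ = 502.6/397.0 = 1.266.
In absolute terms T_C = 255.65 K and T_H = 303.25 K, so ΔT = 47.60 K.
COP_Carnot = T_C/ΔT = 255.65/47.60 = 5.371.
η_II = COP_actual/COP_Carnot = 1.266/5.371 = 0.2357.

0.236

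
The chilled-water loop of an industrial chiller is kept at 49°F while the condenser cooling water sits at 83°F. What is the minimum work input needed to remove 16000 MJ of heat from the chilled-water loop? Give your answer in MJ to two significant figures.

In absolute terms T_C = 282.59 K and T_H = 301.48 K, so ΔT = 18.89 K.
The reversible limit is COP_R = T_C/ΔT = 14.96, so W_min = Q_C/COP = Q_C·ΔT/T_C.
W_min = 16000 × 18.89/282.59 = 1069 MJ.

1100 MJ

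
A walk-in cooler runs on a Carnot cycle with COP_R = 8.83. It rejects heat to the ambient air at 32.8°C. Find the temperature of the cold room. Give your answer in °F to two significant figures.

35 °F

For a Carnot refrigerator COP_R = T_C/(T_H − T_C), so T_C = COP·T_H/(1 + COP).
With T_H = 305.95 K, T_C = 8.83 × 305.95/9.830 = 274.83 K.
Converting, 274.83 K = 35.02°F.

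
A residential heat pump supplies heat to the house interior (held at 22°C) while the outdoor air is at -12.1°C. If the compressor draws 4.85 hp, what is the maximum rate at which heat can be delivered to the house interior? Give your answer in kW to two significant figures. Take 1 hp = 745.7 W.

31 kW

In absolute terms T_C = 261.05 K and T_H = 295.15 K, so ΔT = 34.10 K.
COP_Carnot = T_H/ΔT = 295.15/34.10 = 8.655.
Q̇_max = COP_Carnot × Ẇ = 8.655 × 4.850 hp = 41.98 hp = 31.30 kW.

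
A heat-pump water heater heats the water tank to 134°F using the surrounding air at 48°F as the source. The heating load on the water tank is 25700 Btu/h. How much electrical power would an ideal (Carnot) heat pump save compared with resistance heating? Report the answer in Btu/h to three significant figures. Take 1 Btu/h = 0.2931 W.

22000 Btu/h

In absolute terms T_C = 282.04 K and T_H = 329.82 K, so ΔT = 47.78 K.
COP_Carnot = T_H/ΔT = 329.82/47.78 = 6.903.
Resistance heating needs Ẇ_res = Q̇_H = 25700 Btu/h; the reversible heat pump needs only Ẇ_hp = Q̇_H/COP = 3723 Btu/h.
Saving = 25700 − 3723 = 21980 Btu/h.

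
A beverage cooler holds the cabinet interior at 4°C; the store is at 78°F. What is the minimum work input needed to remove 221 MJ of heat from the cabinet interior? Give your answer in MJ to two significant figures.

In absolute terms T_C = 277.15 K and T_H = 298.71 K, so ΔT = 21.56 K.
The reversible limit is COP_R = T_C/ΔT = 12.86, so W_min = Q_C/COP = Q_C·ΔT/T_C.
W_min = 221.0 × 21.56/277.15 = 17.19 MJ.

17 MJ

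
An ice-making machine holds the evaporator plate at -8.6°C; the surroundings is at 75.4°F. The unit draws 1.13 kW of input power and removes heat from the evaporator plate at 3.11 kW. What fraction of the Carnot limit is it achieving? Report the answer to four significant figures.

0.3403

COP_actual = Q̇_C/Ẇ = 3.110/1.130 = 2.752.
In absolute terms T_C = 264.55 K and T_H = 297.26 K, so ΔT = 32.71 K.
COP_Carnot = T_C/ΔT = 264.55/32.71 = 8.087.
η_II = COP_actual/COP_Carnot = 2.752/8.087 = 0.3403.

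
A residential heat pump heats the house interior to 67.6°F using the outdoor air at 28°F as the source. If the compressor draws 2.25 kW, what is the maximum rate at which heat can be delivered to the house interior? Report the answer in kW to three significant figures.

30.0 kW

In absolute terms T_C = 270.93 K and T_H = 292.93 K, so ΔT = 22.00 K.
COP_Carnot = T_H/ΔT = 292.93/22.00 = 13.31.
Q̇_max = COP_Carnot × Ẇ = 13.31 × 2.250 kW = 29.96 kW.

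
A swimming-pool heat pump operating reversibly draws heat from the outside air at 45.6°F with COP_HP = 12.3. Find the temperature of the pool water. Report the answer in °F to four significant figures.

90.31 °F

COP_HP = T_H/(T_H − T_C) rearranges to T_H = COP·T_C/(COP − 1).
With T_C = 280.71 K, T_H = 12.3 × 280.71/11.30 = 305.55 K.
Converting, 305.55 K = 90.31°F.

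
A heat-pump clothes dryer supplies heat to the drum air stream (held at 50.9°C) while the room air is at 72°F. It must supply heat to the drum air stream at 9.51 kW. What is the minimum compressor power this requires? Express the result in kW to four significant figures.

0.8416 kW

In absolute terms T_C = 295.37 K and T_H = 324.05 K, so ΔT = 28.68 K.
COP_Carnot = T_H/ΔT = 324.05/28.68 = 11.30.
Ẇ_min = Q̇/COP_Carnot = 9.510/11.30 = 0.8416 kW.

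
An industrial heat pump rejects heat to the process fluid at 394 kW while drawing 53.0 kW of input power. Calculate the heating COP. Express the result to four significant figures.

The first law gives Q̇_H = Q̇_C + Ẇ, so the three rates are Q̇_C = 341.0, Q̇_H = 394.0, Ẇ = 53.00 kW.
COP_HP = Q̇_H/Ẇ = 394.0/53.00 = 7.434.

7.434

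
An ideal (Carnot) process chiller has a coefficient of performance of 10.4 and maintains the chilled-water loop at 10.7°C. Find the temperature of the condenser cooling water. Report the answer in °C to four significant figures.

COP_R = T_C/(T_H − T_C) gives T_H − T_C = T_C/COP.
With T_C = 283.85 K, T_H = 283.85 × (1 + 1/10.4) = 311.14 K.
Converting, 311.14 K = 37.99°C.

37.99 °C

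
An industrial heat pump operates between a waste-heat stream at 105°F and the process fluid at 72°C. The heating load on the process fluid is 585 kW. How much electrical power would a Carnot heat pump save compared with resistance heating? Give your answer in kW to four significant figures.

531.7 kW

In absolute terms T_C = 313.71 K and T_H = 345.15 K, so ΔT = 31.44 K.
COP_Carnot = T_H/ΔT = 345.15/31.44 = 10.98.
Resistance heating needs Ẇ_res = Q̇_H = 585.0 kW; the reversible heat pump needs only Ẇ_hp = Q̇_H/COP = 53.30 kW.
Saving = 585.0 − 53.30 = 531.7 kW.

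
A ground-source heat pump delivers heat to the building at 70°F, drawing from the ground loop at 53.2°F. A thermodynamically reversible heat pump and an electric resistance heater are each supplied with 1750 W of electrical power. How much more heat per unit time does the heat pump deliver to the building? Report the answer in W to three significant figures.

In absolute terms T_C = 284.93 K and T_H = 294.26 K, so ΔT = 9.333 K.
COP_Carnot = T_H/ΔT = 294.26/9.333 = 31.53.
The heat pump delivers Q̇_H = COP × Ẇ = 55170 W; the resistance heater delivers Ẇ = 1750 W.
Extra = (COP − 1)·Ẇ = 53420 W.

53400 W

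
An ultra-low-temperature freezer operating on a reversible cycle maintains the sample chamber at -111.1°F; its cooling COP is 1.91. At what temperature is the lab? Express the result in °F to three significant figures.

71.4 °F

COP_R = T_C/(T_H − T_C) gives T_H − T_C = T_C/COP.
With T_C = 193.65 K, T_H = 193.65 × (1 + 1/1.91) = 295.04 K.
Converting, 295.04 K = 71.40°F.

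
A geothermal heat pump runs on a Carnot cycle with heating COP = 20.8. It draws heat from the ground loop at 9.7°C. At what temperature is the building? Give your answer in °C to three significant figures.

24.0 °C

COP_HP = T_H/(T_H − T_C) rearranges to T_H = COP·T_C/(COP − 1).
With T_C = 282.85 K, T_H = 20.8 × 282.85/19.80 = 297.14 K.
Converting, 297.14 K = 23.99°C.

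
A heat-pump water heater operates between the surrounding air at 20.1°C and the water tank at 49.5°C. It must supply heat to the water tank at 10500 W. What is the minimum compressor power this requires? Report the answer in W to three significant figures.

In absolute terms T_C = 293.25 K and T_H = 322.65 K, so ΔT = 29.40 K.
COP_Carnot = T_H/ΔT = 322.65/29.40 = 10.97.
Ẇ_min = Q̇/COP_Carnot = 10500/10.97 = 956.8 W.

957 W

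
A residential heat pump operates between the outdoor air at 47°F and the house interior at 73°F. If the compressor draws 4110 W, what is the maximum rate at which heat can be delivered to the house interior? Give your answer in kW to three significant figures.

84.2 kW

In absolute terms T_C = 281.48 K and T_H = 295.93 K, so ΔT = 14.44 K.
COP_Carnot = T_H/ΔT = 295.93/14.44 = 20.49.
Q̇_max = COP_Carnot × Ẇ = 20.49 × 4110 W = 84200 W = 84.20 kW.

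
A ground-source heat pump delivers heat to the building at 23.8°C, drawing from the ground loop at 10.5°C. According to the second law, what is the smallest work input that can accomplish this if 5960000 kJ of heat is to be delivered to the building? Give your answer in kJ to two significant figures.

270000 kJ

In absolute terms T_C = 283.65 K and T_H = 296.95 K, so ΔT = 13.30 K.
The reversible limit is COP_HP = T_H/ΔT = 22.33, so W_min = Q_H/COP = Q_H·ΔT/T_H.
W_min = 5960000 × 13.30/296.95 = 266900 kJ.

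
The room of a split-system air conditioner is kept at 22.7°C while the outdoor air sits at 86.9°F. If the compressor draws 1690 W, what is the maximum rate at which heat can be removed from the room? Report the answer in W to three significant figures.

In absolute terms T_C = 295.85 K and T_H = 303.65 K, so ΔT = 7.800 K.
COP_Carnot = T_C/ΔT = 295.85/7.800 = 37.93.
Q̇_max = COP_Carnot × Ẇ = 37.93 × 1690 W = 64100 W.

64100 W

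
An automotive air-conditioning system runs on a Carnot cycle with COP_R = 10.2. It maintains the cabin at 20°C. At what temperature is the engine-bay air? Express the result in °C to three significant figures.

COP_R = T_C/(T_H − T_C) gives T_H − T_C = T_C/COP.
With T_C = 293.15 K, T_H = 293.15 × (1 + 1/10.2) = 321.89 K.
Converting, 321.89 K = 48.74°C.

48.7 °C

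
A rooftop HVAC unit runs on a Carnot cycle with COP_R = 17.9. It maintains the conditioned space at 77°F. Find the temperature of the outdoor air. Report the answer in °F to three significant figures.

107 °F

COP_R = T_C/(T_H − T_C) gives T_H − T_C = T_C/COP.
With T_C = 298.15 K, T_H = 298.15 × (1 + 1/17.9) = 314.81 K.
Converting, 314.81 K = 106.98°F.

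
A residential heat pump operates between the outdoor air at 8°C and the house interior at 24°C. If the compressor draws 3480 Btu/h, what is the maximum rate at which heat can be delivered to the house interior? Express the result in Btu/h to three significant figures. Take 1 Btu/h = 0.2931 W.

In absolute terms T_C = 281.15 K and T_H = 297.15 K, so ΔT = 16.00 K.
COP_Carnot = T_H/ΔT = 297.15/16.00 = 18.57.
Q̇_max = COP_Carnot × Ẇ = 18.57 × 3480 Btu/h = 64630 Btu/h.

64600 Btu/h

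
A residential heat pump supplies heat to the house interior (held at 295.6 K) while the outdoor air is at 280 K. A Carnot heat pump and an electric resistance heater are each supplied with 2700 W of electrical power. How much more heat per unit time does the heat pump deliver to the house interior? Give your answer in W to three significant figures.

The reservoir spacing is ΔT = 295.6 − 280 = 15.60 K.
COP_Carnot = T_H/ΔT = 295.60/15.60 = 18.95.
The heat pump delivers Q̇_H = COP × Ẇ = 51160 W; the resistance heater delivers Ẇ = 2700 W.
Extra = (COP − 1)·Ẇ = 48460 W.

48500 W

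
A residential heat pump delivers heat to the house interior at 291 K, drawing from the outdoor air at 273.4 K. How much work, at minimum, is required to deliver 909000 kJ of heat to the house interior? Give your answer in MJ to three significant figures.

The reservoir spacing is ΔT = 291 − 273.4 = 17.60 K.
The reversible limit is COP_HP = T_H/ΔT = 16.53, so W_min = Q_H/COP = Q_H·ΔT/T_H.
W_min = 909000 × 17.60/291.00 = 54980 kJ = 54.98 MJ.

55.0 MJ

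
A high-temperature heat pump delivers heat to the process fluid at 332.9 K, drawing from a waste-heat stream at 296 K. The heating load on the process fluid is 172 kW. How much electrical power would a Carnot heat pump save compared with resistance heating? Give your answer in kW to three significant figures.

153 kW

The reservoir spacing is ΔT = 332.9 − 296 = 36.90 K.
COP_Carnot = T_H/ΔT = 332.90/36.90 = 9.022.
Resistance heating needs Ẇ_res = Q̇_H = 172.0 kW; the reversible heat pump needs only Ẇ_hp = Q̇_H/COP = 19.07 kW.
Saving = 172.0 − 19.07 = 152.9 kW.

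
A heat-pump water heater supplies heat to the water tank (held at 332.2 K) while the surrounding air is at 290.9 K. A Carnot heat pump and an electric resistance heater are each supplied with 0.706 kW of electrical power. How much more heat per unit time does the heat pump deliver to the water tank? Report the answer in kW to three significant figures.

The reservoir spacing is ΔT = 332.2 − 290.9 = 41.30 K.
COP_Carnot = T_H/ΔT = 332.20/41.30 = 8.044.
The heat pump delivers Q̇_H = COP × Ẇ = 5.679 kW; the resistance heater delivers Ẇ = 0.7060 kW.
Extra = (COP − 1)·Ẇ = 4.973 kW.

4.97 kW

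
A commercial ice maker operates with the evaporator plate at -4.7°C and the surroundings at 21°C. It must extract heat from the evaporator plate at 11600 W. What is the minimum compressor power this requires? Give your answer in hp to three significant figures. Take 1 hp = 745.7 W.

In absolute terms T_C = 268.45 K and T_H = 294.15 K, so ΔT = 25.70 K.
COP_Carnot = T_C/ΔT = 268.45/25.70 = 10.45.
Ẇ_min = Q̇/COP_Carnot = 11600/10.45 = 1111 W = 1.489 hp.

1.49 hp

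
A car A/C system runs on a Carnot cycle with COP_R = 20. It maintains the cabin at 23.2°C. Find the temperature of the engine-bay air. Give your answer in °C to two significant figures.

COP_R = T_C/(T_H − T_C) gives T_H − T_C = T_C/COP.
With T_C = 296.35 K, T_H = 296.35 × (1 + 1/20) = 311.17 K.
Converting, 311.17 K = 38.02°C.

38 °C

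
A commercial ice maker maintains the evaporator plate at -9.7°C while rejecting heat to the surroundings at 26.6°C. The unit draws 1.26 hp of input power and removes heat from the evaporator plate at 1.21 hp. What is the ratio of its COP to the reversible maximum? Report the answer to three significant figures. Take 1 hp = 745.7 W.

0.132

COP_actual = Q̇_C/Ẇ = 1.210/1.260 = 0.9603.
In absolute terms T_C = 263.45 K and T_H = 299.75 K, so ΔT = 36.30 K.
COP_Carnot = T_C/ΔT = 263.45/36.30 = 7.258.
η_II = COP_actual/COP_Carnot = 0.9603/7.258 = 0.1323.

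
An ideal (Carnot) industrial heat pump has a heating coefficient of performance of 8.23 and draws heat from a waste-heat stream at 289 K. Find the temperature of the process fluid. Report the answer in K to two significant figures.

COP_HP = T_H/(T_H − T_C) rearranges to T_H = COP·T_C/(COP − 1).
With T_C = 289.00 K, T_H = 8.23 × 289.00/7.230 = 328.97 K.

330 K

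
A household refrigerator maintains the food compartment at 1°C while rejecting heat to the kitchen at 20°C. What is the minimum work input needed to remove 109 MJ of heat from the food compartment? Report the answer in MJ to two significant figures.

In absolute terms T_C = 274.15 K and T_H = 293.15 K, so ΔT = 19.00 K.
The reversible limit is COP_R = T_C/ΔT = 14.43, so W_min = Q_C/COP = Q_C·ΔT/T_C.
W_min = 109.0 × 19.00/274.15 = 7.554 MJ.

7.6 MJ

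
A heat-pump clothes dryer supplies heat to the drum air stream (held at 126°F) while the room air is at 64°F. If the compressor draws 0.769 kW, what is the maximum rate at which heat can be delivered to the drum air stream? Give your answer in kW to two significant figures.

In absolute terms T_C = 290.93 K and T_H = 325.37 K, so ΔT = 34.44 K.
COP_Carnot = T_H/ΔT = 325.37/34.44 = 9.446.
Q̇_max = COP_Carnot × Ẇ = 9.446 × 0.7690 kW = 7.264 kW.

7.3 kW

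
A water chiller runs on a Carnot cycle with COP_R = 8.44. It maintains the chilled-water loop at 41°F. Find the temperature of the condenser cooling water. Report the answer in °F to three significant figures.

100 °F

COP_R = T_C/(T_H − T_C) gives T_H − T_C = T_C/COP.
With T_C = 278.15 K, T_H = 278.15 × (1 + 1/8.44) = 311.11 K.
Converting, 311.11 K = 100.32°F.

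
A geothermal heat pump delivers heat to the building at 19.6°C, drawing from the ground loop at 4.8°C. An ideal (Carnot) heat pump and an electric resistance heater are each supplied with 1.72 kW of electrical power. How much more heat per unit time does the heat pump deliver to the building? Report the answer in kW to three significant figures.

In absolute terms T_C = 277.95 K and T_H = 292.75 K, so ΔT = 14.80 K.
COP_Carnot = T_H/ΔT = 292.75/14.80 = 19.78.
The heat pump delivers Q̇_H = COP × Ẇ = 34.02 kW; the resistance heater delivers Ẇ = 1.720 kW.
Extra = (COP − 1)·Ẇ = 32.30 kW.

32.3 kW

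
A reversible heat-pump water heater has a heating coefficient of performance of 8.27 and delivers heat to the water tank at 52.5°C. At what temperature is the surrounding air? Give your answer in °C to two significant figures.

COP_HP = T_H/(T_H − T_C) gives T_H − T_C = T_H/COP.
With T_H = 325.65 K, T_C = 325.65 × (1 − 1/8.27) = 286.27 K.
Converting, 286.27 K = 13.12°C.

13 °C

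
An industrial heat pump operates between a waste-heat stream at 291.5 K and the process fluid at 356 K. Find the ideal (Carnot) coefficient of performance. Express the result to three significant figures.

5.52

The reservoir spacing is ΔT = 356 − 291.5 = 64.50 K.
For a reversible cycle, COP_Carnot = T_H/ΔT = 356.00/64.50 = 5.519.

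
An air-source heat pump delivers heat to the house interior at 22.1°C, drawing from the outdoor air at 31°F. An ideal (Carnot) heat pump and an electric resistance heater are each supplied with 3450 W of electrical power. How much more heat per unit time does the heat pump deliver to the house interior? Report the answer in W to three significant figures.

41500 W

In absolute terms T_C = 272.59 K and T_H = 295.25 K, so ΔT = 22.66 K.
COP_Carnot = T_H/ΔT = 295.25/22.66 = 13.03.
The heat pump delivers Q̇_H = COP × Ẇ = 44960 W; the resistance heater delivers Ẇ = 3450 W.
Extra = (COP − 1)·Ẇ = 41510 W.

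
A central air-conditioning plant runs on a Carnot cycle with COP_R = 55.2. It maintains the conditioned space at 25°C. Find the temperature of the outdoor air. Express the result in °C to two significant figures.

COP_R = T_C/(T_H − T_C) gives T_H − T_C = T_C/COP.
With T_C = 298.15 K, T_H = 298.15 × (1 + 1/55.2) = 303.55 K.
Converting, 303.55 K = 30.40°C.

30 °C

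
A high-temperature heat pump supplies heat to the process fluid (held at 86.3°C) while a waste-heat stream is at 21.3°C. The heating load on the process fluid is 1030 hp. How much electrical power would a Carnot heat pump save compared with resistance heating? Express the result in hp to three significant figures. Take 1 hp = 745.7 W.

In absolute terms T_C = 294.45 K and T_H = 359.45 K, so ΔT = 65.00 K.
COP_Carnot = T_H/ΔT = 359.45/65.00 = 5.530.
Resistance heating needs Ẇ_res = Q̇_H = 1030 hp; the reversible heat pump needs only Ẇ_hp = Q̇_H/COP = 186.3 hp.
Saving = 1030 − 186.3 = 843.7 hp.

844 hp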